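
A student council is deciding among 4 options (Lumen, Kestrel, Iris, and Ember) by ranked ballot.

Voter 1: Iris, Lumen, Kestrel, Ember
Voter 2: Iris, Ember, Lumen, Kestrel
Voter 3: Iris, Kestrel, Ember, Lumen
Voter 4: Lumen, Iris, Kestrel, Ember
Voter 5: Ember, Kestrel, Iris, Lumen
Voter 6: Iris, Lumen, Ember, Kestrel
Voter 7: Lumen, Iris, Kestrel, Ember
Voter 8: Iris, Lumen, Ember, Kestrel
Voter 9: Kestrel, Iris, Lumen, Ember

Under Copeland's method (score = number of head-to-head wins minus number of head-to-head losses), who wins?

Pairwise results:
  Lumen vs Kestrel: Lumen wins 6–3.
  Lumen vs Iris: Iris wins 7–2.
  Lumen vs Ember: Lumen wins 6–3.
  Kestrel vs Iris: Iris wins 7–2.
  Kestrel vs Ember: Kestrel wins 5–4.
  Iris vs Ember: Iris wins 8–1.
Copeland scores (wins − losses):
  Lumen: 2 − 1 = 1
  Kestrel: 1 − 2 = -1
  Iris: 3 − 0 = 3
  Ember: 0 − 3 = -3
Iris has the best Copeland score.

Iris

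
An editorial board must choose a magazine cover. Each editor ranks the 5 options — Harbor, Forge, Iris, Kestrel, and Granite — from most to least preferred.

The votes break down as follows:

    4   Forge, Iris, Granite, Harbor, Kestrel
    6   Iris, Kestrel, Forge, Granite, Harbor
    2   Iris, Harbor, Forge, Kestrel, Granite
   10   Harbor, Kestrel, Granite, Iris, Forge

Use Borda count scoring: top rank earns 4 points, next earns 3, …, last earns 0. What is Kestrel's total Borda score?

50

Borda scores:
  Harbor: 4·1 + 6·0 + 2·3 + 10·4 = 50
  Forge: 4·4 + 6·2 + 2·2 + 10·0 = 32
  Iris: 4·3 + 6·4 + 2·4 + 10·1 = 54
  Kestrel: 4·0 + 6·3 + 2·1 + 10·3 = 50
  Granite: 4·2 + 6·1 + 2·0 + 10·2 = 34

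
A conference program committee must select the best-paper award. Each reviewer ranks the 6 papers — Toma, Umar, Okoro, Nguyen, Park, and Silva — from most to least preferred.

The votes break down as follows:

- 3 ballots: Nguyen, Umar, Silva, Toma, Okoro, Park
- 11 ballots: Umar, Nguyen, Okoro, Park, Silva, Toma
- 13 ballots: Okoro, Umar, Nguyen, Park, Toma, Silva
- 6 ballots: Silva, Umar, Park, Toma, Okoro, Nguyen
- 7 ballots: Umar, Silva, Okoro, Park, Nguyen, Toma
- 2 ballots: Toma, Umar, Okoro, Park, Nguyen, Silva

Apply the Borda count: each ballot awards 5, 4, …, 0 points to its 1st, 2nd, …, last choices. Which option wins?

Borda scores:
  Toma: 3·2 + 11·0 + 13·1 + 6·2 + 7·0 + 2·5 = 41
  Umar: 3·4 + 11·5 + 13·4 + 6·4 + 7·5 + 2·4 = 186
  Okoro: 3·1 + 11·3 + 13·5 + 6·1 + 7·3 + 2·3 = 134
  Nguyen: 3·5 + 11·4 + 13·3 + 6·0 + 7·1 + 2·1 = 107
  Park: 3·0 + 11·2 + 13·2 + 6·3 + 7·2 + 2·2 = 84
  Silva: 3·3 + 11·1 + 13·0 + 6·5 + 7·4 + 2·0 = 78
Umar has the highest total.

Umar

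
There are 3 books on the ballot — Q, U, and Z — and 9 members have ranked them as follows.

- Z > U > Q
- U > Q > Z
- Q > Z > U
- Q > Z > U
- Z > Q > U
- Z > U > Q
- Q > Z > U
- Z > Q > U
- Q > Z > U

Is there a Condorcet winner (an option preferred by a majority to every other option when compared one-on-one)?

Head-to-head results (9 voters total):
Q vs U: Q wins 6–3.
Q vs Z: Q wins 5–4.
U vs Z: Z wins 8–1.
Q beats each rival — U (6–3), Z (5–4) — so Q is the Condorcet winner.

Yes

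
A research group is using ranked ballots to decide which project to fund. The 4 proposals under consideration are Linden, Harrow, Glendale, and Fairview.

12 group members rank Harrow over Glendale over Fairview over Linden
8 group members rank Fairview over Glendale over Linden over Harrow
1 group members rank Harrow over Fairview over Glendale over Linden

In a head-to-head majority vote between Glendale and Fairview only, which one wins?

Ballots ranking Glendale above Fairview: 12.
Ballots ranking Fairview above Glendale: 8+1 = 9.
Glendale wins the head-to-head, 12–9.

Glendale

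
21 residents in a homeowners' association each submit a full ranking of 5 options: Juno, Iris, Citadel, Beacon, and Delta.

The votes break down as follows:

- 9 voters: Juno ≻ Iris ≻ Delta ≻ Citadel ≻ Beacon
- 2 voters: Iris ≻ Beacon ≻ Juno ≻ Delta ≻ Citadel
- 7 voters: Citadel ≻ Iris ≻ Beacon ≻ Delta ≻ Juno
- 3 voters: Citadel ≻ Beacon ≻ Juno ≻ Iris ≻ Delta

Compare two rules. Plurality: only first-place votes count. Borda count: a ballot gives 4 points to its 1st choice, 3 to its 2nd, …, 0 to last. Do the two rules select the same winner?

No

Plurality first-place counts: Juno 9, Iris 2, Citadel 10, Beacon 0, Delta 0 → Citadel.
Borda totals: Juno 46, Iris 59, Citadel 49, Beacon 29, Delta 27 → Iris.
The two rules disagree: plurality picks Citadel, Borda picks Iris.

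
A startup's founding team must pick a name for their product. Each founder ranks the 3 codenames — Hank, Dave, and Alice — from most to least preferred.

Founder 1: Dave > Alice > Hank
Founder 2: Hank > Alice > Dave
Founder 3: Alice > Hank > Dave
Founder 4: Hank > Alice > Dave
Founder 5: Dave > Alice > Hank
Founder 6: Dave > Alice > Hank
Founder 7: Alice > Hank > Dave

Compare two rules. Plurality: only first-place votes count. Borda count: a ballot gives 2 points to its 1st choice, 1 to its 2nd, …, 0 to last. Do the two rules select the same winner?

Plurality first-place counts: Hank 2, Dave 3, Alice 2 → Dave.
Borda totals: Hank 6, Dave 6, Alice 9 → Alice.
The two rules disagree: plurality picks Dave, Borda picks Alice.

No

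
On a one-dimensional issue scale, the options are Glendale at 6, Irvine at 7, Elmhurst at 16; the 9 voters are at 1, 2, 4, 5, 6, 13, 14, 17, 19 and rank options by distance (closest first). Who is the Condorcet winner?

Glendale

With single-peaked preferences on a line, the Condorcet winner is the candidate closest to the median voter.
The median voter (position 6) is closest to Glendale at 6.
Check: Glendale vs Irvine — voters closer to Glendale: 5 of 9.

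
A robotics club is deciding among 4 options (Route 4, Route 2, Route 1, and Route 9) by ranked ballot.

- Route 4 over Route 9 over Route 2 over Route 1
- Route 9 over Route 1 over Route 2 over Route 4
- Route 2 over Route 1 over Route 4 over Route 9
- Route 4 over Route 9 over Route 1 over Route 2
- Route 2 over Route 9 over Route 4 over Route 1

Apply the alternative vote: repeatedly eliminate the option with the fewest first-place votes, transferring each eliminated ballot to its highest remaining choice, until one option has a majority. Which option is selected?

Route 2

Round 1: Route 4 2, Route 2 2, Route 9 1, Route 1 0. Route 1 has the fewest and is eliminated.
Round 2: Route 4 2, Route 2 2, Route 9 1. Route 9 has the fewest and is eliminated.
Round 3: Route 2 3, Route 4 2. Route 2 has a majority.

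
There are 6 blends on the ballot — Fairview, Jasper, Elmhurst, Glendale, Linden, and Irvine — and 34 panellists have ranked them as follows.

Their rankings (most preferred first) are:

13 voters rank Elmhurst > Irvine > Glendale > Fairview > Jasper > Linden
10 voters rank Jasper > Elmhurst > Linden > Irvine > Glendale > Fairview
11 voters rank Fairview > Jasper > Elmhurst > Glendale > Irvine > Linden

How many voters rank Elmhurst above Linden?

Ballots ranking Elmhurst above Linden: 13+10+11 = 34.
Ballots ranking Linden above Elmhurst: 0.
So 34 of 34 voters prefer Elmhurst to Linden.

34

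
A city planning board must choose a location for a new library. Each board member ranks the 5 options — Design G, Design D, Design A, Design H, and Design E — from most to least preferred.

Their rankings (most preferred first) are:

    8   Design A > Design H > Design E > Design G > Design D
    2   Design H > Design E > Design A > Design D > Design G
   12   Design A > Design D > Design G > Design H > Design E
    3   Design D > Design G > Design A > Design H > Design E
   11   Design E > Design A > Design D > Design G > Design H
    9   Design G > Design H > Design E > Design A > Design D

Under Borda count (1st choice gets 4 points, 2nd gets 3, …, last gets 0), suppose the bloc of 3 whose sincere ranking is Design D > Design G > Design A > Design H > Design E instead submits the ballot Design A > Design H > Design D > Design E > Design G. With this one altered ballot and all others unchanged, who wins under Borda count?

Design A

Borda totals with the altered ballot: Design G 79, Design D 66, Design A 138, Design H 80, Design E 87.
The winner is unchanged: still Design A.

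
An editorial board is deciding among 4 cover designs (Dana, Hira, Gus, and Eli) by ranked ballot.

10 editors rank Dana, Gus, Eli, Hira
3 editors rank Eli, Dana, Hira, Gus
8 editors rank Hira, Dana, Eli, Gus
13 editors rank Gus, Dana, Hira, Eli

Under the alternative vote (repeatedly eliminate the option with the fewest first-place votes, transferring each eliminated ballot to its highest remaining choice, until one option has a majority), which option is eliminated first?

Round 1: Gus 13, Dana 10, Hira 8, Eli 3. Eli has the fewest and is eliminated.
Round 2: Dana 13, Gus 13, Hira 8. Hira has the fewest and is eliminated.
Round 3: Dana 21, Gus 13. Dana has a majority.

Eli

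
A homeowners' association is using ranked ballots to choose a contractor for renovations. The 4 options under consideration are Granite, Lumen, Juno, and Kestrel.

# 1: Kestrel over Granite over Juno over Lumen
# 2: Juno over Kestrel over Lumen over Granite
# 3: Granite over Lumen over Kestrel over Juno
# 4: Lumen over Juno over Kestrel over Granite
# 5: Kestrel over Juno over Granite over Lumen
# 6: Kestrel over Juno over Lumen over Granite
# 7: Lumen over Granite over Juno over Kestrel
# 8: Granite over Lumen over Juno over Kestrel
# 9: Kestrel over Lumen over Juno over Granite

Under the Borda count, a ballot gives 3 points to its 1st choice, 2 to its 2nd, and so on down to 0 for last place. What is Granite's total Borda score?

Borda scores:
  Granite: 2 + 0 + 3 + 0 + 1 + 0 + 2 + 3 + 0 = 11
  Lumen: 0 + 1 + 2 + 3 + 0 + 1 + 3 + 2 + 2 = 14
  Juno: 1 + 3 + 0 + 2 + 2 + 2 + 1 + 1 + 1 = 13
  Kestrel: 3 + 2 + 1 + 1 + 3 + 3 + 0 + 0 + 3 = 16

11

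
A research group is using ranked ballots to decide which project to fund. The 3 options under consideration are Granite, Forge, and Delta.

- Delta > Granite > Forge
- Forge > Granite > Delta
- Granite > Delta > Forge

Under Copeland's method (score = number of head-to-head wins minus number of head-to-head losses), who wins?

Granite

Pairwise results:
  Granite vs Forge: Granite wins 2–1.
  Granite vs Delta: Granite wins 2–1.
  Forge vs Delta: Delta wins 2–1.
Copeland scores (wins − losses):
  Granite: 2 − 0 = 2
  Forge: 0 − 2 = -2
  Delta: 1 − 1 = 0
Granite has the best Copeland score.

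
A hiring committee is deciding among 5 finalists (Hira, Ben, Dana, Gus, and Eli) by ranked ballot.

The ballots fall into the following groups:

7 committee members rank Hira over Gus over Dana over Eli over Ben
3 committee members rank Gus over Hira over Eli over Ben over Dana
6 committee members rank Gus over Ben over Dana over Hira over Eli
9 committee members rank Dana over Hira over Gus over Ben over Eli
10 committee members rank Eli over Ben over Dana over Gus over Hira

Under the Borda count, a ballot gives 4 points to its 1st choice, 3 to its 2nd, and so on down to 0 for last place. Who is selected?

Borda scores:
  Hira: 7·4 + 3·3 + 6·1 + 9·3 + 10·0 = 70
  Ben: 7·0 + 3·1 + 6·3 + 9·1 + 10·3 = 60
  Dana: 7·2 + 3·0 + 6·2 + 9·4 + 10·2 = 82
  Gus: 7·3 + 3·4 + 6·4 + 9·2 + 10·1 = 85
  Eli: 7·1 + 3·2 + 6·0 + 9·0 + 10·4 = 53
Gus has the highest total.

Gus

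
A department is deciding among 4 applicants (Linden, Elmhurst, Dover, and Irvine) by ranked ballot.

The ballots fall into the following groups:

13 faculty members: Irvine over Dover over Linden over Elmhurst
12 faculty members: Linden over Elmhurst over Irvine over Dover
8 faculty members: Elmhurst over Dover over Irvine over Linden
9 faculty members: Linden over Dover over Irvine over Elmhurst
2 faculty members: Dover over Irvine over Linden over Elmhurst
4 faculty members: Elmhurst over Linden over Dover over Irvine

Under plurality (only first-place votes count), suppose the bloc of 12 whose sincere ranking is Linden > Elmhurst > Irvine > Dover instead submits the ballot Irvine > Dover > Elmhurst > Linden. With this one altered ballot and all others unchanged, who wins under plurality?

First-place totals with the altered ballot: Linden 9, Elmhurst 12, Dover 2, Irvine 25.
The switch changes the winner from Linden to Irvine.

Irvine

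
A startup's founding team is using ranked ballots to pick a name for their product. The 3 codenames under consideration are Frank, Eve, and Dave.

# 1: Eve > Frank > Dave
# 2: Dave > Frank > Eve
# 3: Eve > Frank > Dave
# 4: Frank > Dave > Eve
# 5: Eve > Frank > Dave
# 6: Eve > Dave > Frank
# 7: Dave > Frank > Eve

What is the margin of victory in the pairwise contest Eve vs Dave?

1

Ballots ranking Eve above Dave: 4.
Ballots ranking Dave above Eve: 3.
Eve wins 4–3, a margin of 1.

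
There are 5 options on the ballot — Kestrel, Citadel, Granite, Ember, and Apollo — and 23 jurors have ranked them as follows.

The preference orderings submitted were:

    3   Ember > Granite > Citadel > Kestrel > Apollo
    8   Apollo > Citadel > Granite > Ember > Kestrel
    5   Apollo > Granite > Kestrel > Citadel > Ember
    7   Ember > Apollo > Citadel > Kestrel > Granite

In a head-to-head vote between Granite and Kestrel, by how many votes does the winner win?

Ballots ranking Granite above Kestrel: 3+8+5 = 16.
Ballots ranking Kestrel above Granite: 7.
Granite wins 16–7, a margin of 9.

9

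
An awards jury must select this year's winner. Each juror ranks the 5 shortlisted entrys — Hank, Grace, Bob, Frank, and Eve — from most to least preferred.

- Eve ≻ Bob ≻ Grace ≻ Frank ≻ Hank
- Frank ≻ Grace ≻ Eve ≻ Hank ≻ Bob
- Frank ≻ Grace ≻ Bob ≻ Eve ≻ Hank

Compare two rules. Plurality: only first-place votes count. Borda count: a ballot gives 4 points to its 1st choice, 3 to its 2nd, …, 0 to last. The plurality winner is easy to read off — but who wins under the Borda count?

Frank

Plurality first-place counts: Hank 0, Grace 0, Bob 0, Frank 2, Eve 1 → Frank.
Borda totals: Hank 1, Grace 8, Bob 5, Frank 9, Eve 7 → Frank.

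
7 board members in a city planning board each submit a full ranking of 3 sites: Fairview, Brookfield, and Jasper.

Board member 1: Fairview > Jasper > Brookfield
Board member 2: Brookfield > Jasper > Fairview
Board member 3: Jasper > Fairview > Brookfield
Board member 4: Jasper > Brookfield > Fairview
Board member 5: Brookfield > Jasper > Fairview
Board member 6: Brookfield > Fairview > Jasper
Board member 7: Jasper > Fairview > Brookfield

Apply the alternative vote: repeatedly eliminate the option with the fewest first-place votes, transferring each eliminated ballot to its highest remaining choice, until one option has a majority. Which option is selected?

Jasper

Round 1: Brookfield 3, Jasper 3, Fairview 1. Fairview has the fewest and is eliminated.
Round 2: Jasper 4, Brookfield 3. Jasper has a majority.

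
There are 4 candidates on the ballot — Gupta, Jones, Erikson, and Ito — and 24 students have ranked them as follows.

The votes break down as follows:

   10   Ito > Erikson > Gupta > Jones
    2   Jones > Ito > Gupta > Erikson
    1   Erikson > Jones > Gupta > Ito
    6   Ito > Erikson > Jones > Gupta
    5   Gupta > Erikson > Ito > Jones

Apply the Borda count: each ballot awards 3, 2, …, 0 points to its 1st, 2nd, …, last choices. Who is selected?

Ito

Borda scores:
  Gupta: 10·1 + 2·1 + 1 + 6·0 + 5·3 = 28
  Jones: 10·0 + 2·3 + 2 + 6·1 + 5·0 = 14
  Erikson: 10·2 + 2·0 + 3 + 6·2 + 5·2 = 45
  Ito: 10·3 + 2·2 + 0 + 6·3 + 5·1 = 57
Ito has the highest total.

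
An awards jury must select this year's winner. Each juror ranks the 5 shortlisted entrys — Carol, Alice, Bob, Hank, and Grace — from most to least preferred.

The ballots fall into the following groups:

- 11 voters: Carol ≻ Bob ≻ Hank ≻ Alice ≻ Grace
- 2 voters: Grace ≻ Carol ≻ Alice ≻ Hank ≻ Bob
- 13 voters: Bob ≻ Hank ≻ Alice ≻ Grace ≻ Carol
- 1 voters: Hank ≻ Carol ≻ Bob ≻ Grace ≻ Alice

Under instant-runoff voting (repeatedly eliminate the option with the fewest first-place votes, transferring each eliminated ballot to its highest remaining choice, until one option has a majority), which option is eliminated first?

Alice

Round 1: Bob 13, Carol 11, Grace 2, Hank 1, Alice 0. Alice has the fewest and is eliminated.
Round 2: Bob 13, Carol 11, Grace 2, Hank 1. Hank has the fewest and is eliminated.
Round 3: Bob 13, Carol 12, Grace 2. Grace has the fewest and is eliminated.
Round 4: Carol 14, Bob 13. Carol has a majority.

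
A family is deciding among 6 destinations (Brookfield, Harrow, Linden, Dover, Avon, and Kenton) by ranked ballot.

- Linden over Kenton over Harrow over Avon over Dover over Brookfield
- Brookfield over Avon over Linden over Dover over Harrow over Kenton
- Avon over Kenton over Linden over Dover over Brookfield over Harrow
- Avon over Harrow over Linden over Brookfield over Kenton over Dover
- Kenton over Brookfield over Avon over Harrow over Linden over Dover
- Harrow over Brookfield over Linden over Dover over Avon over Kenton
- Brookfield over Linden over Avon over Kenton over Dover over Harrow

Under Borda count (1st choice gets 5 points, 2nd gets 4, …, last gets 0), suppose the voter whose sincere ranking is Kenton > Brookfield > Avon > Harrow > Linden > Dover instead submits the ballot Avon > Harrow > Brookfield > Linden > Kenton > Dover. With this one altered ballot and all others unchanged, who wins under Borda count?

Borda totals with the altered ballot: Brookfield 20, Harrow 17, Linden 23, Dover 8, Avon 25, Kenton 12.
The winner is unchanged: still Avon.

Avon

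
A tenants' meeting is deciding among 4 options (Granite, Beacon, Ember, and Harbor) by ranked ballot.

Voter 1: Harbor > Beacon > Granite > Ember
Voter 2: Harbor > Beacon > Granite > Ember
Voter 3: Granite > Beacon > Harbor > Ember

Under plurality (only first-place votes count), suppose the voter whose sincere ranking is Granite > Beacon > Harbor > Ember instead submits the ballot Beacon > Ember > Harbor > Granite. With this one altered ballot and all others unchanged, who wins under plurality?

First-place totals with the altered ballot: Granite 0, Beacon 1, Ember 0, Harbor 2.
The winner is unchanged: still Harbor.

Harbor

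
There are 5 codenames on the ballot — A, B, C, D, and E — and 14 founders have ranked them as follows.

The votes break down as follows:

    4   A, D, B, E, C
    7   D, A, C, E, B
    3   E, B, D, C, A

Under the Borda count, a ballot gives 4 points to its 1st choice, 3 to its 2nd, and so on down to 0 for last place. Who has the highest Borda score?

D

Borda scores:
  A: 4·4 + 7·3 + 3·0 = 37
  B: 4·2 + 7·0 + 3·3 = 17
  C: 4·0 + 7·2 + 3·1 = 17
  D: 4·3 + 7·4 + 3·2 = 46
  E: 4·1 + 7·1 + 3·4 = 23
D has the highest total.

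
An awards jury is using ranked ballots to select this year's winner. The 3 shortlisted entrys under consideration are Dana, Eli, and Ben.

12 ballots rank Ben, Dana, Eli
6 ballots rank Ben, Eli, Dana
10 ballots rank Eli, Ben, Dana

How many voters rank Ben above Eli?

Ballots ranking Ben above Eli: 12+6 = 18.
Ballots ranking Eli above Ben: 10.
So 18 of 28 voters prefer Ben to Eli.

18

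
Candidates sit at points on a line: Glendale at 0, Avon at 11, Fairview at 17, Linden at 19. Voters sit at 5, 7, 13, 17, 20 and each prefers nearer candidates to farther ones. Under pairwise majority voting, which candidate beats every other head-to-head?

With single-peaked preferences on a line, the Condorcet winner is the candidate closest to the median voter.
The median voter (position 13) is closest to Avon at 11.
Check: Avon vs Linden — voters closer to Avon: 3 of 5.

Avon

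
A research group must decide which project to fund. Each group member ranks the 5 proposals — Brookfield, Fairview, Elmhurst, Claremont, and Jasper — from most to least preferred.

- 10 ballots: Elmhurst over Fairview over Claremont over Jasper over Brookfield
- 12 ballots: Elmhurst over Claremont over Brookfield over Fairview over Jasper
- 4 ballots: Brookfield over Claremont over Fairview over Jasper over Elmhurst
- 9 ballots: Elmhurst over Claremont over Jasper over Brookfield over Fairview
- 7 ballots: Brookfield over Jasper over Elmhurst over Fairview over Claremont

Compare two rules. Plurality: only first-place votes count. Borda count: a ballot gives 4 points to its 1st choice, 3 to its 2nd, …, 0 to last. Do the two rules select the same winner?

Plurality first-place counts: Brookfield 11, Fairview 0, Elmhurst 31, Claremont 0, Jasper 0 → Elmhurst.
Borda totals: Brookfield 77, Fairview 57, Elmhurst 138, Claremont 95, Jasper 53 → Elmhurst.
The two rules agree on Elmhurst.

Yes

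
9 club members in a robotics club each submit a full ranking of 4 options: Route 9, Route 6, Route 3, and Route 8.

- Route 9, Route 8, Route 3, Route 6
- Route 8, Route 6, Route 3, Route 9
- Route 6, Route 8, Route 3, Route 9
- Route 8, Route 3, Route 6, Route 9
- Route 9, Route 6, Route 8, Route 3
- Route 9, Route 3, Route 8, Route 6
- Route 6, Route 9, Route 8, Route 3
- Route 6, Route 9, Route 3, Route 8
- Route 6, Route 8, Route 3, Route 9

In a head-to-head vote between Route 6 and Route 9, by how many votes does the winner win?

3

Ballots ranking Route 6 above Route 9: 6.
Ballots ranking Route 9 above Route 6: 3.
Route 6 wins 6–3, a margin of 3.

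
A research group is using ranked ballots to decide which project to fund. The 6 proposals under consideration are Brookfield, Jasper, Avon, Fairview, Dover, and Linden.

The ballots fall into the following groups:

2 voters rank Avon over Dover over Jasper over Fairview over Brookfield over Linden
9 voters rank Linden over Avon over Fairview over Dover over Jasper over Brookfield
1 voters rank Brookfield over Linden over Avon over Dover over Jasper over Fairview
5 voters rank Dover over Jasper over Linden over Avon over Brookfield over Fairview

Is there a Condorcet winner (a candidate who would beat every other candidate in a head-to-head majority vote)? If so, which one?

Head-to-head results (17 voters total):
Brookfield vs Jasper: Jasper wins 16–1.
Brookfield vs Avon: Avon wins 16–1.
Brookfield vs Fairview: Fairview wins 11–6.
Brookfield vs Dover: Dover wins 16–1.
Brookfield vs Linden: Linden wins 14–3.
Jasper vs Avon: Avon wins 12–5.
Jasper vs Fairview: Fairview wins 9–8.
Jasper vs Dover: Dover wins 17–0.
Jasper vs Linden: Linden wins 10–7.
Avon vs Fairview: Avon wins 17–0.
Avon vs Dover: Avon wins 12–5.
Avon vs Linden: Linden wins 15–2.
Fairview vs Dover: Fairview wins 9–8.
Fairview vs Linden: Linden wins 15–2.
Dover vs Linden: Linden wins 10–7.
Linden beats each rival — Brookfield (14–3), Jasper (10–7), Avon (15–2), Fairview (15–2), Dover (10–7) — so Linden is the Condorcet winner.

Linden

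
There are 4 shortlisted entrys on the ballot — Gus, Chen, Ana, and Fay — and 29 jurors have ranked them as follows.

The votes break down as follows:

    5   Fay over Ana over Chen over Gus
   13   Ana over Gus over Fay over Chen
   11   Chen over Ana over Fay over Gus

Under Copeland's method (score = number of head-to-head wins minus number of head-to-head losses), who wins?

Pairwise results:
  Gus vs Chen: Chen wins 16–13.
  Gus vs Ana: Ana wins 29–0.
  Gus vs Fay: Fay wins 16–13.
  Chen vs Ana: Ana wins 18–11.
  Chen vs Fay: Fay wins 18–11.
  Ana vs Fay: Ana wins 24–5.
Copeland scores (wins − losses):
  Gus: 0 − 3 = -3
  Chen: 1 − 2 = -1
  Ana: 3 − 0 = 3
  Fay: 2 − 1 = 1
Ana has the best Copeland score.

Ana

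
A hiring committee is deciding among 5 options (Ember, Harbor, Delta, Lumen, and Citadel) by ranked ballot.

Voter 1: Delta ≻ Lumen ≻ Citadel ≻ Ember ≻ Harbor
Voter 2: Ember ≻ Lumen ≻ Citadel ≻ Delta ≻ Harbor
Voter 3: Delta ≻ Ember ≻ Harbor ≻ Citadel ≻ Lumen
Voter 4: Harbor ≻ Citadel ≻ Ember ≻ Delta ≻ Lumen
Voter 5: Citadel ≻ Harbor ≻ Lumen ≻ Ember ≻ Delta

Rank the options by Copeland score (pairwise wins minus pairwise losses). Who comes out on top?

Pairwise results:
  Ember vs Harbor: Ember wins 3–2.
  Ember vs Delta: Ember wins 3–2.
  Ember vs Lumen: Ember wins 3–2.
  Ember vs Citadel: Citadel wins 3–2.
  Harbor vs Delta: Delta wins 3–2.
  Harbor vs Lumen: Harbor wins 3–2.
  Harbor vs Citadel: Citadel wins 3–2.
  Delta vs Lumen: Delta wins 3–2.
  Delta vs Citadel: Citadel wins 3–2.
  Lumen vs Citadel: Citadel wins 3–2.
Copeland scores (wins − losses):
  Ember: 3 − 1 = 2
  Harbor: 1 − 3 = -2
  Delta: 2 − 2 = 0
  Lumen: 0 − 4 = -4
  Citadel: 4 − 0 = 4
Citadel has the best Copeland score.

Citadel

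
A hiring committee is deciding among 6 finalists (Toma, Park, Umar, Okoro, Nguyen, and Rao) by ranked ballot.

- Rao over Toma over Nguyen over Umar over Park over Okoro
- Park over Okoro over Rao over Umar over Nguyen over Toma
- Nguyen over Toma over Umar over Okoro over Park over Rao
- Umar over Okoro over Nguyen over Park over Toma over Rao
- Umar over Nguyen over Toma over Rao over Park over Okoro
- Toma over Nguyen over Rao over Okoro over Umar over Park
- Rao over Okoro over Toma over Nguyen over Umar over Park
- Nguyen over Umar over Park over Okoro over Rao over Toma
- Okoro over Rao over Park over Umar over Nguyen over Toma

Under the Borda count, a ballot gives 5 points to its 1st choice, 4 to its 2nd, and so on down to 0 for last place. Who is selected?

Borda scores:
  Toma: 4 + 0 + 4 + 1 + 3 + 5 + 3 + 0 + 0 = 20
  Park: 1 + 5 + 1 + 2 + 1 + 0 + 0 + 3 + 3 = 16
  Umar: 2 + 2 + 3 + 5 + 5 + 1 + 1 + 4 + 2 = 25
  Okoro: 0 + 4 + 2 + 4 + 0 + 2 + 4 + 2 + 5 = 23
  Nguyen: 3 + 1 + 5 + 3 + 4 + 4 + 2 + 5 + 1 = 28
  Rao: 5 + 3 + 0 + 0 + 2 + 3 + 5 + 1 + 4 = 23
Nguyen has the highest total.

Nguyen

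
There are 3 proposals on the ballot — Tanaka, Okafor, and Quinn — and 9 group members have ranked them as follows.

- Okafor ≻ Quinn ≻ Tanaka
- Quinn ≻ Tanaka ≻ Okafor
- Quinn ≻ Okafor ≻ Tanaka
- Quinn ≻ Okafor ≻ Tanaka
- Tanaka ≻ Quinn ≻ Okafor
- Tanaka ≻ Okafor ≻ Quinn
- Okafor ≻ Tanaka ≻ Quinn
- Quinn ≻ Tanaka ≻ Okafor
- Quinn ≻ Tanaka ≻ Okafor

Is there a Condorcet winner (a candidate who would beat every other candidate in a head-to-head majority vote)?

Head-to-head results (9 voters total):
Tanaka vs Okafor: Tanaka wins 5–4.
Tanaka vs Quinn: Quinn wins 6–3.
Okafor vs Quinn: Quinn wins 6–3.
Quinn beats each rival — Tanaka (6–3), Okafor (6–3) — so Quinn is the Condorcet winner.

Yes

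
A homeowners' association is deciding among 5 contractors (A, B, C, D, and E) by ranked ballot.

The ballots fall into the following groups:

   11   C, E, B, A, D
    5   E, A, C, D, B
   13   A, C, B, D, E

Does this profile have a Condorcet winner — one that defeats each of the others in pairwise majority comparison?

Head-to-head results (29 voters total):
A vs B: A wins 18–11.
A vs C: A wins 18–11.
A vs D: A wins 29–0.
A vs E: E wins 16–13.
B vs C: C wins 29–0.
B vs D: B wins 24–5.
B vs E: E wins 16–13.
C vs D: C wins 29–0.
C vs E: C wins 24–5.
D vs E: E wins 16–13.
No candidate beats all others: A beats C beats E beats A, a majority cycle.

No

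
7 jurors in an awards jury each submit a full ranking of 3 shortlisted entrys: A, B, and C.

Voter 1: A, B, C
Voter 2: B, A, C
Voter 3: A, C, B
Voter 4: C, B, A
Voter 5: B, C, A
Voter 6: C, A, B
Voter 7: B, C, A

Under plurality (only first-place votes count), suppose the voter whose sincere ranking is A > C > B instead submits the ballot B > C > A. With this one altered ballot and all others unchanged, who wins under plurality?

First-place totals with the altered ballot: A 1, B 4, C 2.
The winner is unchanged: still B.

B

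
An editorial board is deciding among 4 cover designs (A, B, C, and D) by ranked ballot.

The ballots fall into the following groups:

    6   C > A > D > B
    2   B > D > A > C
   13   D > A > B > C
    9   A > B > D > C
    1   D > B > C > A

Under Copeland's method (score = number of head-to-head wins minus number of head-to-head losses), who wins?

Pairwise results:
  A vs B: A wins 28–3.
  A vs C: A wins 24–7.
  A vs D: D wins 16–15.
  B vs C: B wins 25–6.
  B vs D: D wins 20–11.
  C vs D: D wins 25–6.
Copeland scores (wins − losses):
  A: 2 − 1 = 1
  B: 1 − 2 = -1
  C: 0 − 3 = -3
  D: 3 − 0 = 3
D has the best Copeland score.

D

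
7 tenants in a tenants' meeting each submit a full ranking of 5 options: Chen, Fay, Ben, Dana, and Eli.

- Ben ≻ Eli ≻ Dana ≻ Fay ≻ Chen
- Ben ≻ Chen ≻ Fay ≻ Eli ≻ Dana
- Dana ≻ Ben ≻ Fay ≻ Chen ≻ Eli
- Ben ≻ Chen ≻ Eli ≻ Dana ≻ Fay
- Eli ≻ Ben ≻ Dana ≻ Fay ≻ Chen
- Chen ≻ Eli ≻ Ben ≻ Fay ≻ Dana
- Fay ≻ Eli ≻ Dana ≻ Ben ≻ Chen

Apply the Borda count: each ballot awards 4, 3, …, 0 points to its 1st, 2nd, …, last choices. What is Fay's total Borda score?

11

Borda scores:
  Chen: 0 + 3 + 1 + 3 + 0 + 4 + 0 = 11
  Fay: 1 + 2 + 2 + 0 + 1 + 1 + 4 = 11
  Ben: 4 + 4 + 3 + 4 + 3 + 2 + 1 = 21
  Dana: 2 + 0 + 4 + 1 + 2 + 0 + 2 = 11
  Eli: 3 + 1 + 0 + 2 + 4 + 3 + 3 = 16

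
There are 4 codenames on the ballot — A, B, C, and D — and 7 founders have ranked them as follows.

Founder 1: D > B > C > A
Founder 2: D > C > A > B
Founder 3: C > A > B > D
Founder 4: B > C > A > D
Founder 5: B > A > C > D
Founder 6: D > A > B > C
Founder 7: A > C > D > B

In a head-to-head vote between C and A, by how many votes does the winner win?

Ballots ranking C above A: 4.
Ballots ranking A above C: 3.
C wins 4–3, a margin of 1.

1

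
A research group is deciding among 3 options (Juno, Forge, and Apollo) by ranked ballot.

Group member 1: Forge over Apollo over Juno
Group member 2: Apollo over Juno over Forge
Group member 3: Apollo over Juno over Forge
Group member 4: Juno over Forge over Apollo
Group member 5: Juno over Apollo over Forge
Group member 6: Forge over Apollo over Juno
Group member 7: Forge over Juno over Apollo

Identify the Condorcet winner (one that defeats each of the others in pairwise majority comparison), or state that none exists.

No Condorcet winner

Head-to-head results (7 voters total):
Juno vs Forge: Juno wins 4–3.
Juno vs Apollo: Apollo wins 4–3.
Forge vs Apollo: Forge wins 4–3.
No candidate beats all others: Juno beats Forge beats Apollo beats Juno, a majority cycle.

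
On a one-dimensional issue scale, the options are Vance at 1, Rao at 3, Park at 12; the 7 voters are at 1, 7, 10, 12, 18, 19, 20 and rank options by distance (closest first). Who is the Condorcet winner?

Park

With single-peaked preferences on a line, the Condorcet winner is the candidate closest to the median voter.
The median voter (position 12) is closest to Park at 12.
Check: Park vs Rao — voters closer to Park: 5 of 7.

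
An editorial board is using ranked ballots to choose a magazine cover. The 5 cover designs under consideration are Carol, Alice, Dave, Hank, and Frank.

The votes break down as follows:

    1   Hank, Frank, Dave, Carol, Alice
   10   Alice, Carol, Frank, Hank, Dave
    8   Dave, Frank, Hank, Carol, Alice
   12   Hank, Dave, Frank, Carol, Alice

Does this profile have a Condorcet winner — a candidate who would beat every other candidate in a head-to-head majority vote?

No

Head-to-head results (31 voters total):
Carol vs Alice: Carol wins 21–10.
Carol vs Dave: Dave wins 21–10.
Carol vs Hank: Hank wins 21–10.
Carol vs Frank: Frank wins 21–10.
Alice vs Dave: Dave wins 21–10.
Alice vs Hank: Hank wins 21–10.
Alice vs Frank: Frank wins 21–10.
Dave vs Hank: Hank wins 23–8.
Dave vs Frank: Dave wins 20–11.
Hank vs Frank: Frank wins 18–13.
No candidate beats all others: Dave beats Frank beats Hank beats Dave, a majority cycle.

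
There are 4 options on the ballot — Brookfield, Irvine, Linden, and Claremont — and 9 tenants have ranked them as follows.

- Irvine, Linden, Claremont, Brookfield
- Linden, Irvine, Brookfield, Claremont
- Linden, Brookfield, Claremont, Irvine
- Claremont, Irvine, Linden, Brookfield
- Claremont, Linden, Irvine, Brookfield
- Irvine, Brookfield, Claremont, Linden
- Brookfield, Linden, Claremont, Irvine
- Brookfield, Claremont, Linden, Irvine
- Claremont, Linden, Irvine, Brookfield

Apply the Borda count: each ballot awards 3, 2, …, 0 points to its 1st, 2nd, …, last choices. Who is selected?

Linden

Borda scores:
  Brookfield: 0 + 1 + 2 + 0 + 0 + 2 + 3 + 3 + 0 = 11
  Irvine: 3 + 2 + 0 + 2 + 1 + 3 + 0 + 0 + 1 = 12
  Linden: 2 + 3 + 3 + 1 + 2 + 0 + 2 + 1 + 2 = 16
  Claremont: 1 + 0 + 1 + 3 + 3 + 1 + 1 + 2 + 3 = 15
Linden has the highest total.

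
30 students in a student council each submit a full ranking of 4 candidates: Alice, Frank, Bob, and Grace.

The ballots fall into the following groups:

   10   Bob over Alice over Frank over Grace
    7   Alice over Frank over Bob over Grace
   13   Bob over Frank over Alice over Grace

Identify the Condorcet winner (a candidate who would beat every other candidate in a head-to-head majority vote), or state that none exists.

Head-to-head results (30 voters total):
Alice vs Frank: Alice wins 17–13.
Alice vs Bob: Bob wins 23–7.
Alice vs Grace: Alice wins 30–0.
Frank vs Bob: Bob wins 23–7.
Frank vs Grace: Frank wins 30–0.
Bob vs Grace: Bob wins 30–0.
Bob beats each rival — Alice (23–7), Frank (23–7), Grace (30–0) — so Bob is the Condorcet winner.

Bob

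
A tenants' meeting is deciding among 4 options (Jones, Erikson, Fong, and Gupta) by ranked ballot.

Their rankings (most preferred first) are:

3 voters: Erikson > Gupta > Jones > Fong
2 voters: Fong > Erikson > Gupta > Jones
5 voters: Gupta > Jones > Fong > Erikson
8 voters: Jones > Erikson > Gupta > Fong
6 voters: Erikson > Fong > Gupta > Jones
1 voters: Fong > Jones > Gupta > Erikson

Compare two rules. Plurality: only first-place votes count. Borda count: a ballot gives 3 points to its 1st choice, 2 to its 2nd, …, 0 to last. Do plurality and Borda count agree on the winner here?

Plurality first-place counts: Jones 8, Erikson 9, Fong 3, Gupta 5 → Erikson.
Borda totals: Jones 39, Erikson 47, Fong 26, Gupta 38 → Erikson.
The two rules agree on Erikson.

Yes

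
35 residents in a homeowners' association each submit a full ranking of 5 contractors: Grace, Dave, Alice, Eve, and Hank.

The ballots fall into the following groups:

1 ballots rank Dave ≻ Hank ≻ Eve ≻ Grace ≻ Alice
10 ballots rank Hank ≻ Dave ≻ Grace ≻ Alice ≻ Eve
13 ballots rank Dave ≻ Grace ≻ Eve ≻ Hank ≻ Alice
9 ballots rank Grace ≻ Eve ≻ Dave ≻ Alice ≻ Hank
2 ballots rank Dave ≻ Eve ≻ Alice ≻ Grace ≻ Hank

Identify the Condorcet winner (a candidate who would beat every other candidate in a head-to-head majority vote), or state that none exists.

Dave

Head-to-head results (35 voters total):
Grace vs Dave: Dave wins 26–9.
Grace vs Alice: Grace wins 33–2.
Grace vs Eve: Grace wins 32–3.
Grace vs Hank: Grace wins 24–11.
Dave vs Alice: Dave wins 35–0.
Dave vs Eve: Dave wins 26–9.
Dave vs Hank: Dave wins 25–10.
Alice vs Eve: Eve wins 25–10.
Alice vs Hank: Hank wins 24–11.
Eve vs Hank: Eve wins 24–11.
Dave beats each rival — Grace (26–9), Alice (35–0), Eve (26–9), Hank (25–10) — so Dave is the Condorcet winner.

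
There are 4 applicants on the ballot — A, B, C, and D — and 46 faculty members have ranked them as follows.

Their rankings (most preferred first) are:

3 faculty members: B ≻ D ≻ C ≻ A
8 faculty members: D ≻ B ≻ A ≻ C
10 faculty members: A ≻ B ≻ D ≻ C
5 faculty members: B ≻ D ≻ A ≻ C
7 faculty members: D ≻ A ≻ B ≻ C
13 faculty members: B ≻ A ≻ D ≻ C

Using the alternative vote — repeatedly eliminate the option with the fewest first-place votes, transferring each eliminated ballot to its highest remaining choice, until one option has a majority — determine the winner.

B

Round 1: B 21, D 15, A 10, C 0. C has the fewest and is eliminated.
Round 2: B 21, D 15, A 10. A has the fewest and is eliminated.
Round 3: B 31, D 15. B has a majority.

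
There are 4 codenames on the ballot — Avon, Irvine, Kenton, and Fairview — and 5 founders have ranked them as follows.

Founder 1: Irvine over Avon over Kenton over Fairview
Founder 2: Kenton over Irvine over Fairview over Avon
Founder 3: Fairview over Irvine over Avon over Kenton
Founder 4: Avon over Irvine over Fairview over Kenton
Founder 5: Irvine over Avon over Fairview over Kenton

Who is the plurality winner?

First-place vote totals:
  Avon: 1
  Irvine: 2
  Kenton: 1
  Fairview: 1
Irvine has the most first-place votes.

Irvine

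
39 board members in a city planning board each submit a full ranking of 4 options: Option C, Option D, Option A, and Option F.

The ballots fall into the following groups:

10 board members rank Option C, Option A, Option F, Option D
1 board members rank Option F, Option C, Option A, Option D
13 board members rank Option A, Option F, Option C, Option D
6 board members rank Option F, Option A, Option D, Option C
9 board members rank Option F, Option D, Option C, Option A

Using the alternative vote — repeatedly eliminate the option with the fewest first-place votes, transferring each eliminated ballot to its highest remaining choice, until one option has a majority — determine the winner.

Option A

Round 1: Option F 16, Option A 13, Option C 10, Option D 0. Option D has the fewest and is eliminated.
Round 2: Option F 16, Option A 13, Option C 10. Option C has the fewest and is eliminated.
Round 3: Option A 23, Option F 16. Option A has a majority.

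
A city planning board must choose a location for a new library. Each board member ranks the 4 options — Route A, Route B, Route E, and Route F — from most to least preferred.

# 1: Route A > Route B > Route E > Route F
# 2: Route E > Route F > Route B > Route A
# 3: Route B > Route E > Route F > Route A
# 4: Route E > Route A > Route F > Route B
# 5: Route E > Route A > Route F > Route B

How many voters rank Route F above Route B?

Ballots ranking Route F above Route B: 3.
Ballots ranking Route B above Route F: 2.
So 3 of 5 voters prefer Route F to Route B.

3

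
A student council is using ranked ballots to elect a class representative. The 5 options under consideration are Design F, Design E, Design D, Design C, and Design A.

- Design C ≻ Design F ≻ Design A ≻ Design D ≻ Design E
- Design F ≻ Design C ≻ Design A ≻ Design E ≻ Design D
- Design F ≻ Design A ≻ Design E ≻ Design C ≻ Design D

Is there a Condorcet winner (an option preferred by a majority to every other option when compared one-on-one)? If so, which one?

Head-to-head results (3 voters total):
Design F vs Design E: Design F wins 3–0.
Design F vs Design D: Design F wins 3–0.
Design F vs Design C: Design F wins 2–1.
Design F vs Design A: Design F wins 3–0.
Design E vs Design D: Design E wins 2–1.
Design E vs Design C: Design C wins 2–1.
Design E vs Design A: Design A wins 3–0.
Design D vs Design C: Design C wins 3–0.
Design D vs Design A: Design A wins 3–0.
Design C vs Design A: Design C wins 2–1.
Design F beats each rival — Design E (3–0), Design D (3–0), Design C (2–1), Design A (3–0) — so Design F is the Condorcet winner.

Design F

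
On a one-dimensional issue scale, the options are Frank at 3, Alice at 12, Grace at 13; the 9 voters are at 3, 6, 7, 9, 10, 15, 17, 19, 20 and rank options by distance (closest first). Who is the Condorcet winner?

Alice

With single-peaked preferences on a line, the Condorcet winner is the candidate closest to the median voter.
The median voter (position 10) is closest to Alice at 12.
Check: Alice vs Frank — voters closer to Alice: 6 of 9.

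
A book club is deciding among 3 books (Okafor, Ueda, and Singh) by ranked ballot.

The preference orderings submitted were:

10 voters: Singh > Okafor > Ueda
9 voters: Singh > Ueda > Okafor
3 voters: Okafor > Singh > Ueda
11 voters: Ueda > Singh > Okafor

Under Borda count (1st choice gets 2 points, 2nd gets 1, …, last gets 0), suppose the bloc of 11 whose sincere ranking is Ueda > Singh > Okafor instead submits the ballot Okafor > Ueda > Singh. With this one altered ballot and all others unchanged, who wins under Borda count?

Singh

Borda totals with the altered ballot: Okafor 38, Ueda 20, Singh 41.
The winner is unchanged: still Singh.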